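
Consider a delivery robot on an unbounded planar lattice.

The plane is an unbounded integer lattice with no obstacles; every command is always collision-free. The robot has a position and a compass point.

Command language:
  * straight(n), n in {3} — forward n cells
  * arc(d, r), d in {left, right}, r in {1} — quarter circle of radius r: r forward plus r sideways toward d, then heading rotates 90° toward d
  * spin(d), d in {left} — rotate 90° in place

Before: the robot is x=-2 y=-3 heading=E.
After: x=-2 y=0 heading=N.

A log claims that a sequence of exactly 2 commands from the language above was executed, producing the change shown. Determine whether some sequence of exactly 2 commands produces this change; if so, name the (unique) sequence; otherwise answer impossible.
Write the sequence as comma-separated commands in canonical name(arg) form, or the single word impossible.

spin(left), straight(3)

key: position moved to (-2,0) AND the heading swung to N — translation plus rotation needed
t0: x=-2 y=-3 heading=E
[1] after spin(left): x=-2 y=-3 heading=N
[2] after straight(3): x=-2 y=0 heading=N
uniquely the one of 16 2-step routes that fits.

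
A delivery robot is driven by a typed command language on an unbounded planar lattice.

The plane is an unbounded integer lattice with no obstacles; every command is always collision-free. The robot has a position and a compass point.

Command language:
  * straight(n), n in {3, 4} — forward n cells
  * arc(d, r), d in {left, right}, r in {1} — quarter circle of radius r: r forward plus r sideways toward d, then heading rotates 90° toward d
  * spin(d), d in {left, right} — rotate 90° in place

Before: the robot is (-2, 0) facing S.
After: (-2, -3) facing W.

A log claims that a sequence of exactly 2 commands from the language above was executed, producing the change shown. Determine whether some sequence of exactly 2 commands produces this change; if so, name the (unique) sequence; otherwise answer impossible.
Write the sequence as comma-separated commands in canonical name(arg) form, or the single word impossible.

key: cell and facing (now W) both changed — the 2 commands mix motion and turning
from: (-2, 0) facing S
1. straight(3) → (-2, -3) facing S
2. spin(right) → (-2, -3) facing W
uniquely the one of 36 2-step routes that fits.

straight(3), spin(right)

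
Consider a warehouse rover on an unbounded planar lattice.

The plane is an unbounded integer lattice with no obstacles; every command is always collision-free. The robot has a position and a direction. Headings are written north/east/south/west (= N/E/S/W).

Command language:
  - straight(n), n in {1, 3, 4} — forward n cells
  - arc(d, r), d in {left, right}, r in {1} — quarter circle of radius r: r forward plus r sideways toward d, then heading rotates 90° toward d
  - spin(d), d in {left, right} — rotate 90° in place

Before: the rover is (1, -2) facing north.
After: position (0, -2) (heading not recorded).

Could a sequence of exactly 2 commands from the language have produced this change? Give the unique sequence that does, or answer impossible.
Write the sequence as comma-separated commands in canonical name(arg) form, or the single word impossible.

spin(left), straight(1)

key: order matters: swapping spin(left) and straight(1) lands elsewhere
t0: (1, -2) facing north
step 1 (spin(left)): (1, -2) facing west
step 2 (straight(1)): (0, -2) facing west
all 49 alternatives checked — unique.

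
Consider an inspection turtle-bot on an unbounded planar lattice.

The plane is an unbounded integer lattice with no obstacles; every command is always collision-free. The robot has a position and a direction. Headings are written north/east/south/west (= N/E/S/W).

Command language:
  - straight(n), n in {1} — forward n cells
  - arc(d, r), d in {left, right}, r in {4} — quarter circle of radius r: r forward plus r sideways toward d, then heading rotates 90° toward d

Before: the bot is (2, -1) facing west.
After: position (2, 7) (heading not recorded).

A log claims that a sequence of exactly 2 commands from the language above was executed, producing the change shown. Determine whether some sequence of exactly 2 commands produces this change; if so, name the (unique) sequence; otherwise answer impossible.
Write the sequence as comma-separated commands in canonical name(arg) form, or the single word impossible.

arc(right, 4), arc(right, 4)

initial: (2, -1) facing west
[1] after arc(right, 4): (-2, 3) facing north
[2] after arc(right, 4): (2, 7) facing east
no rival 2-sequence matches.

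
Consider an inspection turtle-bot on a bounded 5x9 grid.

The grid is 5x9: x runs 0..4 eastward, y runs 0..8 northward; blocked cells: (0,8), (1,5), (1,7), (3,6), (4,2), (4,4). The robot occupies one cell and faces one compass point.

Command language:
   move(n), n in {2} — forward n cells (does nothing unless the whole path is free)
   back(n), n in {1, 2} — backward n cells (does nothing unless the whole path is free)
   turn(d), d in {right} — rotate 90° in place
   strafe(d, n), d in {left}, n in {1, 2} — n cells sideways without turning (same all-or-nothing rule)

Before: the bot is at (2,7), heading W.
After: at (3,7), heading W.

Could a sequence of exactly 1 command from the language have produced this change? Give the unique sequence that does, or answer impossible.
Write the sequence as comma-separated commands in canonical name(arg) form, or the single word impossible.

back(1)

key: heading stays W — the single command does not turn
begin: at (2,7), heading W
t=1 back(1) ⇒ at (3,7), heading W
uniquely the one of 6 1-step routes that fits.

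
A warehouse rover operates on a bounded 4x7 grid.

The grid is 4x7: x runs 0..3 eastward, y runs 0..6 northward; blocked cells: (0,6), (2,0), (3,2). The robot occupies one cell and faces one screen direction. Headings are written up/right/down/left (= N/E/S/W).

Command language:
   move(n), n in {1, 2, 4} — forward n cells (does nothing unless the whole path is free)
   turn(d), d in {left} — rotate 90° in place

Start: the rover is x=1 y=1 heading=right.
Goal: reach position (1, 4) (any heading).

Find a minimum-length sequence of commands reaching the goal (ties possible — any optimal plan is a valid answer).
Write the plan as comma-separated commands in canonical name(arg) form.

turn(left), move(1), move(2)

initial: x=1 y=1 heading=right
1. turn(left) → x=1 y=1 heading=up
2. move(1) → x=1 y=2 heading=up
3. move(2) → x=1 y=4 heading=up
no 2-step plan works, so 3 is optimal.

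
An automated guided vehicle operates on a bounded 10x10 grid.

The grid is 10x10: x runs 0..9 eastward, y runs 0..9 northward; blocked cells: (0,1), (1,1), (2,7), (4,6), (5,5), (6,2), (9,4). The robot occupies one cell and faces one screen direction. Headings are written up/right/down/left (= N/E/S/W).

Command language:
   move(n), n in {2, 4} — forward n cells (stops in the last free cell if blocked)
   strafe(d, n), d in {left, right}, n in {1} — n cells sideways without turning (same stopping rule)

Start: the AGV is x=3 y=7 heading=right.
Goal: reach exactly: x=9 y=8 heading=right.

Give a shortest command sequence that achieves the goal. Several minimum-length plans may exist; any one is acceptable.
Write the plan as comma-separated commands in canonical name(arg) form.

move(2), move(4), strafe(left, 1)

begin: x=3 y=7 heading=right
step 1 (move(2)): x=5 y=7 heading=right
step 2 (move(4)): x=9 y=7 heading=right
step 3 (strafe(left, 1)): x=9 y=8 heading=right
minimal: 3 command(s), checked below 3.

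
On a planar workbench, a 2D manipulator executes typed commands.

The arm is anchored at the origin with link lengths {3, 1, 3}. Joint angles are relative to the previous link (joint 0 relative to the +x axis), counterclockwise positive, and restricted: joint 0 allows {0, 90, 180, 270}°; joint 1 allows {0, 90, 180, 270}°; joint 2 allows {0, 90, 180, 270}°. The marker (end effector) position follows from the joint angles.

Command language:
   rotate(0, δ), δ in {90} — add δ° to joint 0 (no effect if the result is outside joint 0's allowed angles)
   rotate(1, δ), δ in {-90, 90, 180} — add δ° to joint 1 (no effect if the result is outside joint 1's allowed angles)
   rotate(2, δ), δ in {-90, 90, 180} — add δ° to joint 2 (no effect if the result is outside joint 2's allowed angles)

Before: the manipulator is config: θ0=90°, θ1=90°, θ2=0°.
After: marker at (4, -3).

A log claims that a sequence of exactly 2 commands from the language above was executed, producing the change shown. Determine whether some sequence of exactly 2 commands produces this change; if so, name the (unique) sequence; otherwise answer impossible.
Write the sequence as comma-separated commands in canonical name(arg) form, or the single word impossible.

begin: config: θ0=90°, θ1=90°, θ2=0°
[1] after rotate(0, 90): config: θ0=180°, θ1=90°, θ2=0°
[2] after rotate(0, 90): config: θ0=270°, θ1=90°, θ2=0°
all 49 alternatives checked — unique.

rotate(0, 90), rotate(0, 90)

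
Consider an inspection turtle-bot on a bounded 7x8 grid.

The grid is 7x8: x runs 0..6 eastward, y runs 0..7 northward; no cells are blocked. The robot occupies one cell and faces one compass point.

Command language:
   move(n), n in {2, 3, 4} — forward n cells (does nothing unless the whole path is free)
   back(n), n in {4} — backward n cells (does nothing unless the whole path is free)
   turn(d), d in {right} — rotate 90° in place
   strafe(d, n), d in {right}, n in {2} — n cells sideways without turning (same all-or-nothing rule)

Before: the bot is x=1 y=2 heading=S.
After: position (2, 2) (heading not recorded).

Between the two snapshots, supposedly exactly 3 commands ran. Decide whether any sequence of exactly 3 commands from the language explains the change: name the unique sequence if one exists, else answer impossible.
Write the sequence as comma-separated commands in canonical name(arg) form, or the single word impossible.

key: order matters: swapping turn(right) and move(3) lands elsewhere
from: x=1 y=2 heading=S
1. turn(right) → x=1 y=2 heading=W
2. back(4) → x=5 y=2 heading=W
3. move(3) → x=2 y=2 heading=W
no rival 3-sequence matches.

turn(right), back(4), move(3)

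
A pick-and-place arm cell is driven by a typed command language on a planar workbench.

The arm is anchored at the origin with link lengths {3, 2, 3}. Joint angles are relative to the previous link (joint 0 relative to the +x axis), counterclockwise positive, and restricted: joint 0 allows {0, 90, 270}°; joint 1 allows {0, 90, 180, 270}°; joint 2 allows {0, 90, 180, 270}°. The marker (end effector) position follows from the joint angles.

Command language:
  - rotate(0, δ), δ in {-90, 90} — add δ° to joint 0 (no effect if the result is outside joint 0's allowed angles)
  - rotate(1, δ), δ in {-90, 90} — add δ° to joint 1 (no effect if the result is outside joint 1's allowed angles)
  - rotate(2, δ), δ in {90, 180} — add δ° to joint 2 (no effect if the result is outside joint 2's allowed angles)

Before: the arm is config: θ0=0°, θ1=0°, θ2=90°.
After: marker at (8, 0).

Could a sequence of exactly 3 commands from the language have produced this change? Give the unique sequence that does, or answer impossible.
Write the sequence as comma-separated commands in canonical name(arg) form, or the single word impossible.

rotate(2, 90), rotate(2, 90), rotate(2, 90)

t0: config: θ0=0°, θ1=0°, θ2=90°
step 1 (rotate(2, 90)): config: θ0=0°, θ1=0°, θ2=180°
step 2 (rotate(2, 90)): config: θ0=0°, θ1=0°, θ2=270°
step 3 (rotate(2, 90)): config: θ0=0°, θ1=0°, θ2=0°
no other 3-command option fits: unique.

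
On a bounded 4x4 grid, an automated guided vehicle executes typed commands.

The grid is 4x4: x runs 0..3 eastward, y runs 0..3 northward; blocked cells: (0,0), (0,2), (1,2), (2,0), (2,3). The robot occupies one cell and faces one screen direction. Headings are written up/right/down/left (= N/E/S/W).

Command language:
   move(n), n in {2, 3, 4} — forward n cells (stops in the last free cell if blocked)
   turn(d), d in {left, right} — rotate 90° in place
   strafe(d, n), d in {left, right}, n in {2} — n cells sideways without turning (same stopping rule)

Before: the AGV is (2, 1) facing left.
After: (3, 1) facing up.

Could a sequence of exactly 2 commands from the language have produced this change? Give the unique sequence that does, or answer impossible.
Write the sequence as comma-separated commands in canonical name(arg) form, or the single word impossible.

turn(right), strafe(right, 2)

key: position moved to (3,1) AND the heading swung to N — translation plus rotation needed
initial: (2, 1) facing left
t=1 turn(right) ⇒ (2, 1) facing up
t=2 strafe(right, 2) ⇒ (3, 1) facing up
all 49 alternatives checked — unique.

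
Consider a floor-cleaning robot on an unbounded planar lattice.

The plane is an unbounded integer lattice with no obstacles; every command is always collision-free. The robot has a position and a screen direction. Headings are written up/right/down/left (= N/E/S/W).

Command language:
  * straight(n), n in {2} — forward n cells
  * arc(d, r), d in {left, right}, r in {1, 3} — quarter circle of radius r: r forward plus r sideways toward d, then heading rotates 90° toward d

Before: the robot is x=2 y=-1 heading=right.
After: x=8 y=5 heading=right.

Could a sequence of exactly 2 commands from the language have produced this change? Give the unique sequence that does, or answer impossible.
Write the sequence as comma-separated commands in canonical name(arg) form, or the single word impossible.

key: still facing E at the end — net rotation zero over 2 steps
t0: x=2 y=-1 heading=right
t=1 arc(left, 3) ⇒ x=5 y=2 heading=up
t=2 arc(right, 3) ⇒ x=8 y=5 heading=right
no other 2-command option fits: unique.

arc(left, 3), arc(right, 3)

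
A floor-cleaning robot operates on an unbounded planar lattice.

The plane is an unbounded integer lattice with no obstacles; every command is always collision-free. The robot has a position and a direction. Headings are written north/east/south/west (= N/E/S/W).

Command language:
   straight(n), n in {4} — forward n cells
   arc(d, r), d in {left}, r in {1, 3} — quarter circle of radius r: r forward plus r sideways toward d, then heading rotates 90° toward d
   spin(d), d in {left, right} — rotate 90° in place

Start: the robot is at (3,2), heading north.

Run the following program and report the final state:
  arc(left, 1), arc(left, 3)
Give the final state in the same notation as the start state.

at (-1,0), heading south

start: at (3,2), heading north
t=1 arc(left, 1) ⇒ at (2,3), heading west
t=2 arc(left, 3) ⇒ at (-1,0), heading south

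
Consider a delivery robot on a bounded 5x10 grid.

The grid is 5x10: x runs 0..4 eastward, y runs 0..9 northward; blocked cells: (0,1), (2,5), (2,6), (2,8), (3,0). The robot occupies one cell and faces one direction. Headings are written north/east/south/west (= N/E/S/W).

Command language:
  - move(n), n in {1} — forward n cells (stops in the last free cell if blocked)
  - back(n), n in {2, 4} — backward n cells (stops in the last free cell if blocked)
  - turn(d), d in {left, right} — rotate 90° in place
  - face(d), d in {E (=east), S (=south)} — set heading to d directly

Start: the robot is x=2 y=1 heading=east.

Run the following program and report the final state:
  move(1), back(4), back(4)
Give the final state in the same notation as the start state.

x=1 y=1 heading=east

t0: x=2 y=1 heading=east
t=1 move(1) ⇒ x=3 y=1 heading=east
t=2 back(4) ⇒ x=1 y=1 heading=east
t=3 back(4) ⇒ x=1 y=1 heading=east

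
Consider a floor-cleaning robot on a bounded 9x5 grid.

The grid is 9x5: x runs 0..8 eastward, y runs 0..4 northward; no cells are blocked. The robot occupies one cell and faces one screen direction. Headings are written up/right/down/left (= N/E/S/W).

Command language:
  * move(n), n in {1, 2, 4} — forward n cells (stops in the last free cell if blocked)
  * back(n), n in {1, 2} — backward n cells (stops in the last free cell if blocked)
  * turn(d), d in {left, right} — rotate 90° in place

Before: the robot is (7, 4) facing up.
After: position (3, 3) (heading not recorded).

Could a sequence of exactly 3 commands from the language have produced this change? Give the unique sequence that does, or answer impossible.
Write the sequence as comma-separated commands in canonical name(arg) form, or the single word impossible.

key: running move(4) before back(1) would end elsewhere — order is forced
initial: (7, 4) facing up
step 1 (back(1)): (7, 3) facing up
step 2 (turn(left)): (7, 3) facing left
step 3 (move(4)): (3, 3) facing left
uniquely the one of 343 3-step routes that fits.

back(1), turn(left), move(4)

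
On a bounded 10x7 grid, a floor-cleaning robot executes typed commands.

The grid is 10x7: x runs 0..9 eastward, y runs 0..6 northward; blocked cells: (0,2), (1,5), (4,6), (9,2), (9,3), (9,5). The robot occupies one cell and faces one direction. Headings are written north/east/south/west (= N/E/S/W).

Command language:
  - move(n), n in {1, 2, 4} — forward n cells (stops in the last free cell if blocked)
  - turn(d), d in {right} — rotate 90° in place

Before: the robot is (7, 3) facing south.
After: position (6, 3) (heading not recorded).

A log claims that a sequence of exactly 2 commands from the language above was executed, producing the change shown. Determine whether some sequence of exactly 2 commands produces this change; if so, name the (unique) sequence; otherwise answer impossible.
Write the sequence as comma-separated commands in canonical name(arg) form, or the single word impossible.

turn(right), move(1)

key: running move(1) before turn(right) would end elsewhere — order is forced
begin: (7, 3) facing south
t=1 turn(right) ⇒ (7, 3) facing west
t=2 move(1) ⇒ (6, 3) facing west
no other 2-command option fits: unique.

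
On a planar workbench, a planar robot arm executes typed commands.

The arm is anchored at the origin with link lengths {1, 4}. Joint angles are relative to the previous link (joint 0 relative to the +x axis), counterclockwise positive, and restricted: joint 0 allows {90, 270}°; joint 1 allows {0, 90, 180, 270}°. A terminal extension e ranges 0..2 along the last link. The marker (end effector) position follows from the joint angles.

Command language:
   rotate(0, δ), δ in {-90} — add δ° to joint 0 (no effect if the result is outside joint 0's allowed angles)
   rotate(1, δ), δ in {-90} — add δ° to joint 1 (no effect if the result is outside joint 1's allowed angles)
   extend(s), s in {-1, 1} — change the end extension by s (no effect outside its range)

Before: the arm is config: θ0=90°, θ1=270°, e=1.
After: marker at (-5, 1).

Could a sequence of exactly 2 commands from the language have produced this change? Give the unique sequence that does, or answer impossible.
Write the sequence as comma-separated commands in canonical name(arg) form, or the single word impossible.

rotate(1, -90), rotate(1, -90)

t0: config: θ0=90°, θ1=270°, e=1
1. rotate(1, -90) → config: θ0=90°, θ1=180°, e=1
2. rotate(1, -90) → config: θ0=90°, θ1=90°, e=1
all 16 alternatives checked — unique.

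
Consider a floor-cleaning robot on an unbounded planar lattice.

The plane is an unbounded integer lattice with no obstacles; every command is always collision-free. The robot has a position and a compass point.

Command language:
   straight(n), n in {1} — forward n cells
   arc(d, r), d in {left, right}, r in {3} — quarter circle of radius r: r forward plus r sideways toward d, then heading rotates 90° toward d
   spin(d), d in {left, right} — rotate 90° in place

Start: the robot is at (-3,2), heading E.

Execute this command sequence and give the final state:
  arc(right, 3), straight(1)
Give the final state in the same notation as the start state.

start: at (-3,2), heading E
t=1 arc(right, 3) ⇒ at (0,-1), heading S
t=2 straight(1) ⇒ at (0,-2), heading S

at (0,-2), heading S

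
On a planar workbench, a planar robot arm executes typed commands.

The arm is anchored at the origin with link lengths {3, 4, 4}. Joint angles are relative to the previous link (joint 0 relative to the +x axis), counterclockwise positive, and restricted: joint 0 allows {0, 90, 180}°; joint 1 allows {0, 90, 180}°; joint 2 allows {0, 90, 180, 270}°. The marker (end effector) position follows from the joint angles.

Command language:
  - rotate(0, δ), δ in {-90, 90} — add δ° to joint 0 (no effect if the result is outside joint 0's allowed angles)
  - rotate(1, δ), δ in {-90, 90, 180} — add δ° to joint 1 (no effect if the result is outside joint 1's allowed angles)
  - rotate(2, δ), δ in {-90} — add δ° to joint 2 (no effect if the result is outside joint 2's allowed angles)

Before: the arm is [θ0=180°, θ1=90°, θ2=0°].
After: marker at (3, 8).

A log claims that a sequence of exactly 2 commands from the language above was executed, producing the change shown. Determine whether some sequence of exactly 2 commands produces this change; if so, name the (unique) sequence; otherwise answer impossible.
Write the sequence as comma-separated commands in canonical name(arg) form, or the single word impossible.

from: [θ0=180°, θ1=90°, θ2=0°]
[1] after rotate(0, -90): [θ0=90°, θ1=90°, θ2=0°]
[2] after rotate(0, -90): [θ0=0°, θ1=90°, θ2=0°]
uniquely the one of 36 2-step routes that fits.

rotate(0, -90), rotate(0, -90)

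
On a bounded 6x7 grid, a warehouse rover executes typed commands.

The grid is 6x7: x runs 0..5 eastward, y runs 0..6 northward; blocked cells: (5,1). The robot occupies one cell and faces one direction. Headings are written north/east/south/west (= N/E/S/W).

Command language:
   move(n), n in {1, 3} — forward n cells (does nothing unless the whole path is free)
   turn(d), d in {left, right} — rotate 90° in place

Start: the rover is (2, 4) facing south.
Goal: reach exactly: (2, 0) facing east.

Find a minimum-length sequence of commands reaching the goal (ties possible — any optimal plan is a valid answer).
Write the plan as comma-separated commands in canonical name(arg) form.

move(3), move(1), turn(left)

t0: (2, 4) facing south
t=1 move(3) ⇒ (2, 1) facing south
t=2 move(1) ⇒ (2, 0) facing south
t=3 turn(left) ⇒ (2, 0) facing east
shorter routes all fall short; 3 is best.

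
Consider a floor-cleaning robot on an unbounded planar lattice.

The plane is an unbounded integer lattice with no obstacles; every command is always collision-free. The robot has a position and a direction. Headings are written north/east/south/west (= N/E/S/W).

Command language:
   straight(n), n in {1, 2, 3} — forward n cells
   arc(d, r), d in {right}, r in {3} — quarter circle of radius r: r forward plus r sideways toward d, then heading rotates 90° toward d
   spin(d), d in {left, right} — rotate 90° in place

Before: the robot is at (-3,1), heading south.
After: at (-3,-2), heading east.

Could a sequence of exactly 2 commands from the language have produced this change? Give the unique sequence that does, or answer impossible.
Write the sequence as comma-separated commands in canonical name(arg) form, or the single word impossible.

straight(3), spin(left)

key: cell and facing (now E) both changed — the 2 commands mix motion and turning
t0: at (-3,1), heading south
1. straight(3) → at (-3,-2), heading south
2. spin(left) → at (-3,-2), heading east
all 36 alternatives checked — unique.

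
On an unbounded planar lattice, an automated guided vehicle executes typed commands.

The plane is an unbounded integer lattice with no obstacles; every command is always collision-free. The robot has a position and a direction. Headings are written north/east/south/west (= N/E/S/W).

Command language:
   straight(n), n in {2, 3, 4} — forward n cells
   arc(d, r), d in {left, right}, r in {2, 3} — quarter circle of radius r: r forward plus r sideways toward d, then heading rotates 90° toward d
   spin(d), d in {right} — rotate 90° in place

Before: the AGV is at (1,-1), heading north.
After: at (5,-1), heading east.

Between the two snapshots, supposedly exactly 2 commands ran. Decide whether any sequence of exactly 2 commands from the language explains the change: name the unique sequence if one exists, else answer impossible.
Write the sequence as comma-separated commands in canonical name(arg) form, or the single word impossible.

key: position moved to (5,-1) AND the heading swung to E — translation plus rotation needed
from: at (1,-1), heading north
step 1 (spin(right)): at (1,-1), heading east
step 2 (straight(4)): at (5,-1), heading east
no other 2-command option fits: unique.

spin(right), straight(4)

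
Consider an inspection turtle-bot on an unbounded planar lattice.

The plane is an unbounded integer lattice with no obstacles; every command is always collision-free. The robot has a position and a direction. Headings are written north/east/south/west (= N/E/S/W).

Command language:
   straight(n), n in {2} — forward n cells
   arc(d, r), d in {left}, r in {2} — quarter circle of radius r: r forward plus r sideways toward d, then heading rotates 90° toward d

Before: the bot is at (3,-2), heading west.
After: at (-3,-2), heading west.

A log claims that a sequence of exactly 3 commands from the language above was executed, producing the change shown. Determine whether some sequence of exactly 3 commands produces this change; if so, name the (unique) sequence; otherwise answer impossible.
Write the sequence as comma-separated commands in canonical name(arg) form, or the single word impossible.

key: heading stays W — no command in the sequence turns
t0: at (3,-2), heading west
1. straight(2) → at (1,-2), heading west
2. straight(2) → at (-1,-2), heading west
3. straight(2) → at (-3,-2), heading west
all 8 alternatives checked — unique.

straight(2), straight(2), straight(2)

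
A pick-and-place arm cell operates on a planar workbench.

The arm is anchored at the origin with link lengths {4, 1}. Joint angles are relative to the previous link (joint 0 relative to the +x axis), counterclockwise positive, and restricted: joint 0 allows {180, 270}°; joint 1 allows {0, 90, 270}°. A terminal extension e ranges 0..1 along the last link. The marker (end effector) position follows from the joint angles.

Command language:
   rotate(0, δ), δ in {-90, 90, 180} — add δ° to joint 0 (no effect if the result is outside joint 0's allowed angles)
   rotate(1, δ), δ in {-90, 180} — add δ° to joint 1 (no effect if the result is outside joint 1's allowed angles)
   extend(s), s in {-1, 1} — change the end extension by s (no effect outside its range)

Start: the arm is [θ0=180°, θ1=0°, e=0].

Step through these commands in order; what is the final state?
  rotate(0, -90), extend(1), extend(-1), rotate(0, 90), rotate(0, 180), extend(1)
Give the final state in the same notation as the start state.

start: [θ0=180°, θ1=0°, e=0]
1. rotate(0, -90) → [θ0=180°, θ1=0°, e=0]
2. extend(1) → [θ0=180°, θ1=0°, e=1]
3. extend(-1) → [θ0=180°, θ1=0°, e=0]
4. rotate(0, 90) → [θ0=270°, θ1=0°, e=0]
5. rotate(0, 180) → [θ0=270°, θ1=0°, e=0]
6. extend(1) → [θ0=270°, θ1=0°, e=1]

[θ0=270°, θ1=0°, e=1]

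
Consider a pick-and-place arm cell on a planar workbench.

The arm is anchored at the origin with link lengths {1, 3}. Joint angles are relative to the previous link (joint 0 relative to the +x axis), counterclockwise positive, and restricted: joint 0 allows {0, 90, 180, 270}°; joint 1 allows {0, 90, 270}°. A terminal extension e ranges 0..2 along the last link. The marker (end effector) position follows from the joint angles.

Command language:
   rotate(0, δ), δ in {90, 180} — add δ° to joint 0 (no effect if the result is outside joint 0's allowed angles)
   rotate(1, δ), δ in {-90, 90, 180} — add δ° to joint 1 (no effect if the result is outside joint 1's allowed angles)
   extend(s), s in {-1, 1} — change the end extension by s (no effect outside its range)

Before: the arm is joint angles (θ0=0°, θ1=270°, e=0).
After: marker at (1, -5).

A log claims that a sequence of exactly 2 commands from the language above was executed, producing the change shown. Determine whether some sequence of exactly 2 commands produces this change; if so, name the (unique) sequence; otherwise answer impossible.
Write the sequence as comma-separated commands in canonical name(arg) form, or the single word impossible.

extend(1), extend(1)

start: joint angles (θ0=0°, θ1=270°, e=0)
[1] after extend(1): joint angles (θ0=0°, θ1=270°, e=1)
[2] after extend(1): joint angles (θ0=0°, θ1=270°, e=2)
no rival 2-sequence matches.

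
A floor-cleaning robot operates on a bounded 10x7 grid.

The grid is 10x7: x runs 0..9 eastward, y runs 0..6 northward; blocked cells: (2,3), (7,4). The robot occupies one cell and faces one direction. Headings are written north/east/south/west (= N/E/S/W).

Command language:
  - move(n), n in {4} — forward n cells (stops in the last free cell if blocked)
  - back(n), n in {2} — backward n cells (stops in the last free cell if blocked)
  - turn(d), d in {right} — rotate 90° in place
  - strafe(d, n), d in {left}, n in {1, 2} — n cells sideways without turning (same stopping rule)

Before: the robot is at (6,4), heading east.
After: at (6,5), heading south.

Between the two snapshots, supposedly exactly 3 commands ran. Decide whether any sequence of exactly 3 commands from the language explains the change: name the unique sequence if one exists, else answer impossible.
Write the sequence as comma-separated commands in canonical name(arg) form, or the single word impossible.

move(4), strafe(left, 1), turn(right)

key: move(4) is stopped early by the blocked cell at (7,4)
initial: at (6,4), heading east
1. move(4) → at (6,4), heading east
2. strafe(left, 1) → at (6,5), heading east
3. turn(right) → at (6,5), heading south
no other 3-command option fits: unique.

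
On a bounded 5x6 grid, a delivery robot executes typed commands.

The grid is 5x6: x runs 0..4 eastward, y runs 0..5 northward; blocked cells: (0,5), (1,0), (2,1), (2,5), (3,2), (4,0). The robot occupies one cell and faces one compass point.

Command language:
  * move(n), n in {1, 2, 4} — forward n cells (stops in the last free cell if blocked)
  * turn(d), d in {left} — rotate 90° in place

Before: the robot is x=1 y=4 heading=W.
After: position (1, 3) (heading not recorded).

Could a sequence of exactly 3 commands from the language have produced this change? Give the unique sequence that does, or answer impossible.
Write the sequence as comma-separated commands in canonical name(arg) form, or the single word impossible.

turn(left), move(1), turn(left)

begin: x=1 y=4 heading=W
[1] after turn(left): x=1 y=4 heading=S
[2] after move(1): x=1 y=3 heading=S
[3] after turn(left): x=1 y=3 heading=E
no rival 3-sequence matches.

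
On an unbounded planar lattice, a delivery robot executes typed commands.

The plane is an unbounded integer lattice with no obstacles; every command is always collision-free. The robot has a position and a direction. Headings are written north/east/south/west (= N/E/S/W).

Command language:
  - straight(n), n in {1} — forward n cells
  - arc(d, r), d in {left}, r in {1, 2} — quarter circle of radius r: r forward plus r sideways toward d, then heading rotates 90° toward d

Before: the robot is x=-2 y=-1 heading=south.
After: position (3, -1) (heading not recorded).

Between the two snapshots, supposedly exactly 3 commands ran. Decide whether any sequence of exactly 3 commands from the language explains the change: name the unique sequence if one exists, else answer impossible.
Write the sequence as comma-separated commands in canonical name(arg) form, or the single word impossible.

start: x=-2 y=-1 heading=south
1. arc(left, 2) → x=0 y=-3 heading=east
2. straight(1) → x=1 y=-3 heading=east
3. arc(left, 2) → x=3 y=-1 heading=north
uniquely the one of 27 3-step routes that fits.

arc(left, 2), straight(1), arc(left, 2)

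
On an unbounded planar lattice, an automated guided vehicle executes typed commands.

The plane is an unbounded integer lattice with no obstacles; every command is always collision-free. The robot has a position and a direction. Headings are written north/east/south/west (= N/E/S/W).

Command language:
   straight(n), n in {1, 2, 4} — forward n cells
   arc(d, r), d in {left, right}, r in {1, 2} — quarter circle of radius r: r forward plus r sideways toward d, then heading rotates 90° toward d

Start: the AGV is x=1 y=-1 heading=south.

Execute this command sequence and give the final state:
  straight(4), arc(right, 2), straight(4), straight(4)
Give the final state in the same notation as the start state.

x=-9 y=-7 heading=west

initial: x=1 y=-1 heading=south
[1] after straight(4): x=1 y=-5 heading=south
[2] after arc(right, 2): x=-1 y=-7 heading=west
[3] after straight(4): x=-5 y=-7 heading=west
[4] after straight(4): x=-9 y=-7 heading=west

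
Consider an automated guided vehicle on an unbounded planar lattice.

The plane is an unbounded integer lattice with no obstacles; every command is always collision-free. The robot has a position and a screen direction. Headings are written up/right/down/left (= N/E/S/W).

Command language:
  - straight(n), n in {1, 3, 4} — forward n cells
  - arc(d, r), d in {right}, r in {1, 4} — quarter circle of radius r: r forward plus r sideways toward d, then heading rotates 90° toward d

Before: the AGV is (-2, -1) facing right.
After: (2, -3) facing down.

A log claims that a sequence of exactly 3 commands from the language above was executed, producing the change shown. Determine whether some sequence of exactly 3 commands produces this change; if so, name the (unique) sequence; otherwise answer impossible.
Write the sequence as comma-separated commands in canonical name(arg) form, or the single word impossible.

key: running straight(1) before straight(3) would end elsewhere — order is forced
start: (-2, -1) facing right
step 1 (straight(3)): (1, -1) facing right
step 2 (arc(right, 1)): (2, -2) facing down
step 3 (straight(1)): (2, -3) facing down
no rival 3-sequence matches.

straight(3), arc(right, 1), straight(1)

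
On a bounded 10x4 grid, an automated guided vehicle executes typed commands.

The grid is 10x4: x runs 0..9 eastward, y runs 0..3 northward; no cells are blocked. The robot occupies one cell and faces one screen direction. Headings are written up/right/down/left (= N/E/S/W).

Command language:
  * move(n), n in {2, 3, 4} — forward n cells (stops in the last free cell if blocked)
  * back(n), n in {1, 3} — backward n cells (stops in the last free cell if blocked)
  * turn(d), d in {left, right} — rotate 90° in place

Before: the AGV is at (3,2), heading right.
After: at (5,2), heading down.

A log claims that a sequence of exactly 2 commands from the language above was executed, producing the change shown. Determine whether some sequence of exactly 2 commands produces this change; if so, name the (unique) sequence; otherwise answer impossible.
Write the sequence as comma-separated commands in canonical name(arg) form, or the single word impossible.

key: running turn(right) before move(2) would end elsewhere — order is forced
t0: at (3,2), heading right
step 1 (move(2)): at (5,2), heading right
step 2 (turn(right)): at (5,2), heading down
uniquely the one of 49 2-step routes that fits.

move(2), turn(right)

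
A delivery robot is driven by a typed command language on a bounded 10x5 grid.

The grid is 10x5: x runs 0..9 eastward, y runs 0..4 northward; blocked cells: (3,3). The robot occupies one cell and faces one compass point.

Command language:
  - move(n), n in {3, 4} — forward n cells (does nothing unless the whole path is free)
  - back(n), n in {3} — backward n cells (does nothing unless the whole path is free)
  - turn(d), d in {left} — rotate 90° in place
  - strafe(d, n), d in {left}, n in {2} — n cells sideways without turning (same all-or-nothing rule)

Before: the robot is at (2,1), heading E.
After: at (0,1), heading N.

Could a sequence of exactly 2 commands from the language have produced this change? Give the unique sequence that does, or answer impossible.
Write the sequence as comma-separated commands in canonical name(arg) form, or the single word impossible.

turn(left), strafe(left, 2)

key: cell and facing (now N) both changed — the 2 commands mix motion and turning
t0: at (2,1), heading E
1. turn(left) → at (2,1), heading N
2. strafe(left, 2) → at (0,1), heading N
no other 2-command option fits: unique.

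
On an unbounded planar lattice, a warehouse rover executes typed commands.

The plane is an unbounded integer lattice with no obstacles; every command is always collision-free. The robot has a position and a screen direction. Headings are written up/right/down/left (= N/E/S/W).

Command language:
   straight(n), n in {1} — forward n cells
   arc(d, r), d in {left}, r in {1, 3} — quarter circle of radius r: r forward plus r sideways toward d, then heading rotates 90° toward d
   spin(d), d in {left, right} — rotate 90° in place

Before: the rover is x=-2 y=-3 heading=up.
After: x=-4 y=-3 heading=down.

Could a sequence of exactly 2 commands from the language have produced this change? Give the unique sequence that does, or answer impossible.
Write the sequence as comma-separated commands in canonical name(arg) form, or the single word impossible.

key: cell and facing (now S) both changed — the 2 commands mix motion and turning
from: x=-2 y=-3 heading=up
step 1 (arc(left, 1)): x=-3 y=-2 heading=left
step 2 (arc(left, 1)): x=-4 y=-3 heading=down
uniquely the one of 25 2-step routes that fits.

arc(left, 1), arc(left, 1)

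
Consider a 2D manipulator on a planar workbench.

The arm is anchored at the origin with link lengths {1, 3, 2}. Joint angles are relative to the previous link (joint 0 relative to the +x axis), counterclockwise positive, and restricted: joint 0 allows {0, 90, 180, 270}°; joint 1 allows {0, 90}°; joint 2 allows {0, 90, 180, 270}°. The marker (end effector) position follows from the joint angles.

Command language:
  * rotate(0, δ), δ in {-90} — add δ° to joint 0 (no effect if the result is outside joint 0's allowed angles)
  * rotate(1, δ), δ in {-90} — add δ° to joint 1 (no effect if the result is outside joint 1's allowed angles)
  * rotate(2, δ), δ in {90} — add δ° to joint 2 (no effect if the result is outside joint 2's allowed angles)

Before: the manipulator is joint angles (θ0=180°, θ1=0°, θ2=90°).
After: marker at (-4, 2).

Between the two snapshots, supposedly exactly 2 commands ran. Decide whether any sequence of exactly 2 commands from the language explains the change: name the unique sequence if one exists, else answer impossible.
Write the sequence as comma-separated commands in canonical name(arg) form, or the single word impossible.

rotate(2, 90), rotate(2, 90)

initial: joint angles (θ0=180°, θ1=0°, θ2=90°)
step 1 (rotate(2, 90)): joint angles (θ0=180°, θ1=0°, θ2=180°)
step 2 (rotate(2, 90)): joint angles (θ0=180°, θ1=0°, θ2=270°)
all 9 alternatives checked — unique.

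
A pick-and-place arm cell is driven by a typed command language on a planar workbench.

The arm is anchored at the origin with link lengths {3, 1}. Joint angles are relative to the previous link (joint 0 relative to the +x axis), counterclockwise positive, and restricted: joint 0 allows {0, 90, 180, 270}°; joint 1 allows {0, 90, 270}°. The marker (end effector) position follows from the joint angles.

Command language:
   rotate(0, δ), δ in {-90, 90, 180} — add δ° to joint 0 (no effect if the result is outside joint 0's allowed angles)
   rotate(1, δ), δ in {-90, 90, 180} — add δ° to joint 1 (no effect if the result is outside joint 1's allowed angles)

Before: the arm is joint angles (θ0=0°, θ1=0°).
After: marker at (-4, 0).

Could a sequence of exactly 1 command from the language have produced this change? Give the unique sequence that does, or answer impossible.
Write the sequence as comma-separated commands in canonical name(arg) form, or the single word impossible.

start: joint angles (θ0=0°, θ1=0°)
step 1 (rotate(0, 180)): joint angles (θ0=180°, θ1=0°)
no rival 1-sequence matches.

rotate(0, 180)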